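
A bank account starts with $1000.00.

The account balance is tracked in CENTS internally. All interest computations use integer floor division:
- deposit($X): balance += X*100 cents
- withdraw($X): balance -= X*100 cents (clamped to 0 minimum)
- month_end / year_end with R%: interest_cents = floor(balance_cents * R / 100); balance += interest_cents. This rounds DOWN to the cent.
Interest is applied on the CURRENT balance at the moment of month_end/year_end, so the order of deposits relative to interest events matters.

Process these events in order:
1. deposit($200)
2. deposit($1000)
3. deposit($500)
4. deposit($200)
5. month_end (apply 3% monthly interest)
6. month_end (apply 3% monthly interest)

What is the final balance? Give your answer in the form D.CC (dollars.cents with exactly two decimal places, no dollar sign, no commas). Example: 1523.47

After 1 (deposit($200)): balance=$1200.00 total_interest=$0.00
After 2 (deposit($1000)): balance=$2200.00 total_interest=$0.00
After 3 (deposit($500)): balance=$2700.00 total_interest=$0.00
After 4 (deposit($200)): balance=$2900.00 total_interest=$0.00
After 5 (month_end (apply 3% monthly interest)): balance=$2987.00 total_interest=$87.00
After 6 (month_end (apply 3% monthly interest)): balance=$3076.61 total_interest=$176.61

Answer: 3076.61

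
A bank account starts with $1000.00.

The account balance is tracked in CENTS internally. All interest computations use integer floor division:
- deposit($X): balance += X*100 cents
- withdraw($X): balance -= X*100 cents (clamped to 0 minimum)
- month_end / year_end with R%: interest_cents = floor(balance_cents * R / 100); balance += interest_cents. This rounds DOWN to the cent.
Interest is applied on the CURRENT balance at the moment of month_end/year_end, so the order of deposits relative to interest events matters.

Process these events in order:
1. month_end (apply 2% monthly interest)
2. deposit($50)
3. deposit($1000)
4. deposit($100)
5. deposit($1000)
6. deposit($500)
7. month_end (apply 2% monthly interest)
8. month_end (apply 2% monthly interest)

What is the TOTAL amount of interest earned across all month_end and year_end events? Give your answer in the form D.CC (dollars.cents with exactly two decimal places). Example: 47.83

After 1 (month_end (apply 2% monthly interest)): balance=$1020.00 total_interest=$20.00
After 2 (deposit($50)): balance=$1070.00 total_interest=$20.00
After 3 (deposit($1000)): balance=$2070.00 total_interest=$20.00
After 4 (deposit($100)): balance=$2170.00 total_interest=$20.00
After 5 (deposit($1000)): balance=$3170.00 total_interest=$20.00
After 6 (deposit($500)): balance=$3670.00 total_interest=$20.00
After 7 (month_end (apply 2% monthly interest)): balance=$3743.40 total_interest=$93.40
After 8 (month_end (apply 2% monthly interest)): balance=$3818.26 total_interest=$168.26

Answer: 168.26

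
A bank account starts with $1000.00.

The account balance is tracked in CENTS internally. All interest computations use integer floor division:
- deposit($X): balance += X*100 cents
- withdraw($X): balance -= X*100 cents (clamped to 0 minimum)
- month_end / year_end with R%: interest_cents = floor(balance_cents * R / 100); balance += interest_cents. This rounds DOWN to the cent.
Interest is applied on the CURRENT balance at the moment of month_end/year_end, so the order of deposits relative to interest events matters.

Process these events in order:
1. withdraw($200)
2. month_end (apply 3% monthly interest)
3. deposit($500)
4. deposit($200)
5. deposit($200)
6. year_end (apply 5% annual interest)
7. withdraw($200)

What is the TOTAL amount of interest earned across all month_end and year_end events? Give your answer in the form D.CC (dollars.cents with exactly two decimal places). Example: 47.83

Answer: 110.20

Derivation:
After 1 (withdraw($200)): balance=$800.00 total_interest=$0.00
After 2 (month_end (apply 3% monthly interest)): balance=$824.00 total_interest=$24.00
After 3 (deposit($500)): balance=$1324.00 total_interest=$24.00
After 4 (deposit($200)): balance=$1524.00 total_interest=$24.00
After 5 (deposit($200)): balance=$1724.00 total_interest=$24.00
After 6 (year_end (apply 5% annual interest)): balance=$1810.20 total_interest=$110.20
After 7 (withdraw($200)): balance=$1610.20 total_interest=$110.20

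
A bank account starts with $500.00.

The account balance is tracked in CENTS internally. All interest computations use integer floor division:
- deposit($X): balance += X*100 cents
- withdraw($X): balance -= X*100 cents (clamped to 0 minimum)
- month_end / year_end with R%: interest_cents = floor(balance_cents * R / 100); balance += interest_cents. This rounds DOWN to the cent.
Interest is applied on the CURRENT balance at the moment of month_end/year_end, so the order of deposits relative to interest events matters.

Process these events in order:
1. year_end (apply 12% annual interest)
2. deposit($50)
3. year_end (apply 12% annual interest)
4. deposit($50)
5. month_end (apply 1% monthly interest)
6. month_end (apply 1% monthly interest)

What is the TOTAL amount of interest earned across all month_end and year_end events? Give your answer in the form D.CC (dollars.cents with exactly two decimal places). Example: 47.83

After 1 (year_end (apply 12% annual interest)): balance=$560.00 total_interest=$60.00
After 2 (deposit($50)): balance=$610.00 total_interest=$60.00
After 3 (year_end (apply 12% annual interest)): balance=$683.20 total_interest=$133.20
After 4 (deposit($50)): balance=$733.20 total_interest=$133.20
After 5 (month_end (apply 1% monthly interest)): balance=$740.53 total_interest=$140.53
After 6 (month_end (apply 1% monthly interest)): balance=$747.93 total_interest=$147.93

Answer: 147.93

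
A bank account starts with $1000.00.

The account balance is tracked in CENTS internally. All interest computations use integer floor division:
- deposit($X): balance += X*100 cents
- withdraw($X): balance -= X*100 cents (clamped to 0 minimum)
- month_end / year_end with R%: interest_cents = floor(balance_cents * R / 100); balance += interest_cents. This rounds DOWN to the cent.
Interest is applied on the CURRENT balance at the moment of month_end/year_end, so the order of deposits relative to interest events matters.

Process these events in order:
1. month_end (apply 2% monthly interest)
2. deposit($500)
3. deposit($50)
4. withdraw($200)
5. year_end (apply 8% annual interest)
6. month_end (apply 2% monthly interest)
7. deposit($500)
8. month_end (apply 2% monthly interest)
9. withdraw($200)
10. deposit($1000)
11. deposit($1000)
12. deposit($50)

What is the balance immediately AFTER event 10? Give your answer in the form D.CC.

After 1 (month_end (apply 2% monthly interest)): balance=$1020.00 total_interest=$20.00
After 2 (deposit($500)): balance=$1520.00 total_interest=$20.00
After 3 (deposit($50)): balance=$1570.00 total_interest=$20.00
After 4 (withdraw($200)): balance=$1370.00 total_interest=$20.00
After 5 (year_end (apply 8% annual interest)): balance=$1479.60 total_interest=$129.60
After 6 (month_end (apply 2% monthly interest)): balance=$1509.19 total_interest=$159.19
After 7 (deposit($500)): balance=$2009.19 total_interest=$159.19
After 8 (month_end (apply 2% monthly interest)): balance=$2049.37 total_interest=$199.37
After 9 (withdraw($200)): balance=$1849.37 total_interest=$199.37
After 10 (deposit($1000)): balance=$2849.37 total_interest=$199.37

Answer: 2849.37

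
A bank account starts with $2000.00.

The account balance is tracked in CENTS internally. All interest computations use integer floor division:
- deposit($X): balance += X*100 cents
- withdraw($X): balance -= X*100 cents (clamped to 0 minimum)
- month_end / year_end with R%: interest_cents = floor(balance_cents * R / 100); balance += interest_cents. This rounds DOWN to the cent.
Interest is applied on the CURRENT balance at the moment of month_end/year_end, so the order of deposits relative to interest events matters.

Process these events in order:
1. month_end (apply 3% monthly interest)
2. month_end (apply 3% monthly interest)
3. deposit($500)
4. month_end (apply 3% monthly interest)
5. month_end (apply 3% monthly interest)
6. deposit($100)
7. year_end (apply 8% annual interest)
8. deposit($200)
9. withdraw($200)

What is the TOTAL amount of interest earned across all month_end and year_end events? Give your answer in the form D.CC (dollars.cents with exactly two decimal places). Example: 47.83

After 1 (month_end (apply 3% monthly interest)): balance=$2060.00 total_interest=$60.00
After 2 (month_end (apply 3% monthly interest)): balance=$2121.80 total_interest=$121.80
After 3 (deposit($500)): balance=$2621.80 total_interest=$121.80
After 4 (month_end (apply 3% monthly interest)): balance=$2700.45 total_interest=$200.45
After 5 (month_end (apply 3% monthly interest)): balance=$2781.46 total_interest=$281.46
After 6 (deposit($100)): balance=$2881.46 total_interest=$281.46
After 7 (year_end (apply 8% annual interest)): balance=$3111.97 total_interest=$511.97
After 8 (deposit($200)): balance=$3311.97 total_interest=$511.97
After 9 (withdraw($200)): balance=$3111.97 total_interest=$511.97

Answer: 511.97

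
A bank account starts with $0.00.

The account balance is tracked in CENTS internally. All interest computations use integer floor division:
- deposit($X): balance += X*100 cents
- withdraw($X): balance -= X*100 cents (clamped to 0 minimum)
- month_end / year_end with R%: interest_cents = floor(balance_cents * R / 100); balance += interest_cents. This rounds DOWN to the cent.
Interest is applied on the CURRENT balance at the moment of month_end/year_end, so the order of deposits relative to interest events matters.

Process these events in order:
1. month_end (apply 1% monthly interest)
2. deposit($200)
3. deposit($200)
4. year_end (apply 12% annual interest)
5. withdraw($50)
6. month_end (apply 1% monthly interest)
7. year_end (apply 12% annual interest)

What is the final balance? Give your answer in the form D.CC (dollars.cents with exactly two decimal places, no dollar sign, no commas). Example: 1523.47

After 1 (month_end (apply 1% monthly interest)): balance=$0.00 total_interest=$0.00
After 2 (deposit($200)): balance=$200.00 total_interest=$0.00
After 3 (deposit($200)): balance=$400.00 total_interest=$0.00
After 4 (year_end (apply 12% annual interest)): balance=$448.00 total_interest=$48.00
After 5 (withdraw($50)): balance=$398.00 total_interest=$48.00
After 6 (month_end (apply 1% monthly interest)): balance=$401.98 total_interest=$51.98
After 7 (year_end (apply 12% annual interest)): balance=$450.21 total_interest=$100.21

Answer: 450.21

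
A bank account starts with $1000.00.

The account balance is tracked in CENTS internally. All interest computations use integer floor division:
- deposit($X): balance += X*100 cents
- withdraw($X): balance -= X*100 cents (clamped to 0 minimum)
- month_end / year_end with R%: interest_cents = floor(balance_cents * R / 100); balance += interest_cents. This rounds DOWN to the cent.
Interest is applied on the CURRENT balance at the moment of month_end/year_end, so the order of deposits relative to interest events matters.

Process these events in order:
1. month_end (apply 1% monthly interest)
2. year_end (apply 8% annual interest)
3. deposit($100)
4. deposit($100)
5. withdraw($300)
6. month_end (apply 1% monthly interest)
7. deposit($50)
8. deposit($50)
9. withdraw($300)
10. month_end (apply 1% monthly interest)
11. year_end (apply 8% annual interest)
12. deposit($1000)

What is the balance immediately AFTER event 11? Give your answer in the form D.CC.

After 1 (month_end (apply 1% monthly interest)): balance=$1010.00 total_interest=$10.00
After 2 (year_end (apply 8% annual interest)): balance=$1090.80 total_interest=$90.80
After 3 (deposit($100)): balance=$1190.80 total_interest=$90.80
After 4 (deposit($100)): balance=$1290.80 total_interest=$90.80
After 5 (withdraw($300)): balance=$990.80 total_interest=$90.80
After 6 (month_end (apply 1% monthly interest)): balance=$1000.70 total_interest=$100.70
After 7 (deposit($50)): balance=$1050.70 total_interest=$100.70
After 8 (deposit($50)): balance=$1100.70 total_interest=$100.70
After 9 (withdraw($300)): balance=$800.70 total_interest=$100.70
After 10 (month_end (apply 1% monthly interest)): balance=$808.70 total_interest=$108.70
After 11 (year_end (apply 8% annual interest)): balance=$873.39 total_interest=$173.39

Answer: 873.39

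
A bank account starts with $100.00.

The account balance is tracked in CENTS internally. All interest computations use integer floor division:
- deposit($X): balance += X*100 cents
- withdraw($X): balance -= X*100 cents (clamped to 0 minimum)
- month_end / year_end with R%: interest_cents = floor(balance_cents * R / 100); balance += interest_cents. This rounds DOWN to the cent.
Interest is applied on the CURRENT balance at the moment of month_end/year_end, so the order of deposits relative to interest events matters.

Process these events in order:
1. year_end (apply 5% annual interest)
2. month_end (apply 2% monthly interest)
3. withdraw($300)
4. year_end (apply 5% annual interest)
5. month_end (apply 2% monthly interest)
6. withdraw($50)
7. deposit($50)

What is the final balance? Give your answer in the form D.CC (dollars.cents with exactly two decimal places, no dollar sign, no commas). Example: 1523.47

Answer: 50.00

Derivation:
After 1 (year_end (apply 5% annual interest)): balance=$105.00 total_interest=$5.00
After 2 (month_end (apply 2% monthly interest)): balance=$107.10 total_interest=$7.10
After 3 (withdraw($300)): balance=$0.00 total_interest=$7.10
After 4 (year_end (apply 5% annual interest)): balance=$0.00 total_interest=$7.10
After 5 (month_end (apply 2% monthly interest)): balance=$0.00 total_interest=$7.10
After 6 (withdraw($50)): balance=$0.00 total_interest=$7.10
After 7 (deposit($50)): balance=$50.00 total_interest=$7.10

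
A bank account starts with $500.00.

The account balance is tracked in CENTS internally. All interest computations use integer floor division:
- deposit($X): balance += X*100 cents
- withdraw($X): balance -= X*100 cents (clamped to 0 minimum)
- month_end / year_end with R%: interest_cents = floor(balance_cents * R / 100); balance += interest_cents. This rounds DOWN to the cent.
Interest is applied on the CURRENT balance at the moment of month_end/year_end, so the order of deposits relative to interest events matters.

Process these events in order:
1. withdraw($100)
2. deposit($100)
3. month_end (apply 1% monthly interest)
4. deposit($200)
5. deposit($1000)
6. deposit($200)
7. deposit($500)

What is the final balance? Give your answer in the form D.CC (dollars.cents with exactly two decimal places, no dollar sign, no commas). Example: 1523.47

After 1 (withdraw($100)): balance=$400.00 total_interest=$0.00
After 2 (deposit($100)): balance=$500.00 total_interest=$0.00
After 3 (month_end (apply 1% monthly interest)): balance=$505.00 total_interest=$5.00
After 4 (deposit($200)): balance=$705.00 total_interest=$5.00
After 5 (deposit($1000)): balance=$1705.00 total_interest=$5.00
After 6 (deposit($200)): balance=$1905.00 total_interest=$5.00
After 7 (deposit($500)): balance=$2405.00 total_interest=$5.00

Answer: 2405.00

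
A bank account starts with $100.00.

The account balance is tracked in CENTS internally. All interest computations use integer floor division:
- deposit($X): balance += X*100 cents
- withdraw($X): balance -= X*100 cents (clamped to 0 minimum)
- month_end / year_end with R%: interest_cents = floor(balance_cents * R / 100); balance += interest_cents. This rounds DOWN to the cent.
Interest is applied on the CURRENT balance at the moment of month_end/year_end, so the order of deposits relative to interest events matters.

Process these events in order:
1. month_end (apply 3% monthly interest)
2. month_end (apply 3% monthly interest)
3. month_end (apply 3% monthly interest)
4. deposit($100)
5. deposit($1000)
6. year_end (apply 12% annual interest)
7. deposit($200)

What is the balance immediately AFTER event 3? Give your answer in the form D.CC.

Answer: 109.27

Derivation:
After 1 (month_end (apply 3% monthly interest)): balance=$103.00 total_interest=$3.00
After 2 (month_end (apply 3% monthly interest)): balance=$106.09 total_interest=$6.09
After 3 (month_end (apply 3% monthly interest)): balance=$109.27 total_interest=$9.27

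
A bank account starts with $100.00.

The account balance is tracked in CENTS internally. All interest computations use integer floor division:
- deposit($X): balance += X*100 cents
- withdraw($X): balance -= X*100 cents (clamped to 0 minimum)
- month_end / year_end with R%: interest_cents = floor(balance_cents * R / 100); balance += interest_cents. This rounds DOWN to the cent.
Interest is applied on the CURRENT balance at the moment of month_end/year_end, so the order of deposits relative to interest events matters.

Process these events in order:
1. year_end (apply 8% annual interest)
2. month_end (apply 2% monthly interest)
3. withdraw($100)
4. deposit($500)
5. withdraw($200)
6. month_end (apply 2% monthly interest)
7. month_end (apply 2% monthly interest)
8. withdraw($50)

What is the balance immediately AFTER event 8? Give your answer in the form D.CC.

After 1 (year_end (apply 8% annual interest)): balance=$108.00 total_interest=$8.00
After 2 (month_end (apply 2% monthly interest)): balance=$110.16 total_interest=$10.16
After 3 (withdraw($100)): balance=$10.16 total_interest=$10.16
After 4 (deposit($500)): balance=$510.16 total_interest=$10.16
After 5 (withdraw($200)): balance=$310.16 total_interest=$10.16
After 6 (month_end (apply 2% monthly interest)): balance=$316.36 total_interest=$16.36
After 7 (month_end (apply 2% monthly interest)): balance=$322.68 total_interest=$22.68
After 8 (withdraw($50)): balance=$272.68 total_interest=$22.68

Answer: 272.68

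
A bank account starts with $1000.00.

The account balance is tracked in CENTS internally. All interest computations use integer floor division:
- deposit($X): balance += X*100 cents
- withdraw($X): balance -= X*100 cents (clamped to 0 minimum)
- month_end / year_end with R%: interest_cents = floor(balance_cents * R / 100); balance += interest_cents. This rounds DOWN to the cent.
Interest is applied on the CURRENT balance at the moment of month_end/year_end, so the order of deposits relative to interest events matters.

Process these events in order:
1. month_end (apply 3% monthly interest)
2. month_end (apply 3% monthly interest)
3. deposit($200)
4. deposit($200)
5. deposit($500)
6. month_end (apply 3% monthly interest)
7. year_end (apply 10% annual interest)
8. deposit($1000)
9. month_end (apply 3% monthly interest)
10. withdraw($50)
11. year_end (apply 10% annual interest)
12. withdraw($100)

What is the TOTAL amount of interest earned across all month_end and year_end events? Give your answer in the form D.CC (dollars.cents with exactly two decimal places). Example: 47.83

Answer: 745.17

Derivation:
After 1 (month_end (apply 3% monthly interest)): balance=$1030.00 total_interest=$30.00
After 2 (month_end (apply 3% monthly interest)): balance=$1060.90 total_interest=$60.90
After 3 (deposit($200)): balance=$1260.90 total_interest=$60.90
After 4 (deposit($200)): balance=$1460.90 total_interest=$60.90
After 5 (deposit($500)): balance=$1960.90 total_interest=$60.90
After 6 (month_end (apply 3% monthly interest)): balance=$2019.72 total_interest=$119.72
After 7 (year_end (apply 10% annual interest)): balance=$2221.69 total_interest=$321.69
After 8 (deposit($1000)): balance=$3221.69 total_interest=$321.69
After 9 (month_end (apply 3% monthly interest)): balance=$3318.34 total_interest=$418.34
After 10 (withdraw($50)): balance=$3268.34 total_interest=$418.34
After 11 (year_end (apply 10% annual interest)): balance=$3595.17 total_interest=$745.17
After 12 (withdraw($100)): balance=$3495.17 total_interest=$745.17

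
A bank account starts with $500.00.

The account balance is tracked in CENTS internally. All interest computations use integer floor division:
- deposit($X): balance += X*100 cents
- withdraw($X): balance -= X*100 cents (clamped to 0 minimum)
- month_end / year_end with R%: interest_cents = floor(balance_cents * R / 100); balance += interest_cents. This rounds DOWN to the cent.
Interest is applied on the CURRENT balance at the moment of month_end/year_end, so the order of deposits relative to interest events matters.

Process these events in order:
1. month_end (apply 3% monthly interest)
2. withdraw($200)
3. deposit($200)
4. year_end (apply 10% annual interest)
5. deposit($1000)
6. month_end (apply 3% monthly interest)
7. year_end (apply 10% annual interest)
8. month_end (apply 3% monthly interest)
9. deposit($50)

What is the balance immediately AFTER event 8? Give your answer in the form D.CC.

After 1 (month_end (apply 3% monthly interest)): balance=$515.00 total_interest=$15.00
After 2 (withdraw($200)): balance=$315.00 total_interest=$15.00
After 3 (deposit($200)): balance=$515.00 total_interest=$15.00
After 4 (year_end (apply 10% annual interest)): balance=$566.50 total_interest=$66.50
After 5 (deposit($1000)): balance=$1566.50 total_interest=$66.50
After 6 (month_end (apply 3% monthly interest)): balance=$1613.49 total_interest=$113.49
After 7 (year_end (apply 10% annual interest)): balance=$1774.83 total_interest=$274.83
After 8 (month_end (apply 3% monthly interest)): balance=$1828.07 total_interest=$328.07

Answer: 1828.07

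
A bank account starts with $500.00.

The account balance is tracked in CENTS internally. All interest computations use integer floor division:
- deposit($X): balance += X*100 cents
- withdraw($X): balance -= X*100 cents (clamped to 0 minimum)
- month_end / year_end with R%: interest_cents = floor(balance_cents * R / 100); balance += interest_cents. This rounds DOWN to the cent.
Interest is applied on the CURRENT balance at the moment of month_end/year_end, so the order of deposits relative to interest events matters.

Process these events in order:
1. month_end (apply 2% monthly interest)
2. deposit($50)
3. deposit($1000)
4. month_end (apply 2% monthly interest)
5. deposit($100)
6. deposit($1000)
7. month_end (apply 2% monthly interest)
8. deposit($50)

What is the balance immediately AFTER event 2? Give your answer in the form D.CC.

Answer: 560.00

Derivation:
After 1 (month_end (apply 2% monthly interest)): balance=$510.00 total_interest=$10.00
After 2 (deposit($50)): balance=$560.00 total_interest=$10.00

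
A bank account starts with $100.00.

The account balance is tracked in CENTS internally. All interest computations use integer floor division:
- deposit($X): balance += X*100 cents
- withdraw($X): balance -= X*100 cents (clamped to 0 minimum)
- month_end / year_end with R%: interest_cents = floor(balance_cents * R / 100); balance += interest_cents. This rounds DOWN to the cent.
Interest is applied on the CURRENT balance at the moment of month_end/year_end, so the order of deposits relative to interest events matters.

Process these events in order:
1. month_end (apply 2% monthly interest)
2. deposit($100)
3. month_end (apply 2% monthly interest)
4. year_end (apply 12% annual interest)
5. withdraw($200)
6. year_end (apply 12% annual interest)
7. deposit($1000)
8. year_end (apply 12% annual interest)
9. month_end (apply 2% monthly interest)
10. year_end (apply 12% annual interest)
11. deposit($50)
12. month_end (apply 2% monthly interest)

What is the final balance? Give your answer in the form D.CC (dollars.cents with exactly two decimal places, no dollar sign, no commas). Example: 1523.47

After 1 (month_end (apply 2% monthly interest)): balance=$102.00 total_interest=$2.00
After 2 (deposit($100)): balance=$202.00 total_interest=$2.00
After 3 (month_end (apply 2% monthly interest)): balance=$206.04 total_interest=$6.04
After 4 (year_end (apply 12% annual interest)): balance=$230.76 total_interest=$30.76
After 5 (withdraw($200)): balance=$30.76 total_interest=$30.76
After 6 (year_end (apply 12% annual interest)): balance=$34.45 total_interest=$34.45
After 7 (deposit($1000)): balance=$1034.45 total_interest=$34.45
After 8 (year_end (apply 12% annual interest)): balance=$1158.58 total_interest=$158.58
After 9 (month_end (apply 2% monthly interest)): balance=$1181.75 total_interest=$181.75
After 10 (year_end (apply 12% annual interest)): balance=$1323.56 total_interest=$323.56
After 11 (deposit($50)): balance=$1373.56 total_interest=$323.56
After 12 (month_end (apply 2% monthly interest)): balance=$1401.03 total_interest=$351.03

Answer: 1401.03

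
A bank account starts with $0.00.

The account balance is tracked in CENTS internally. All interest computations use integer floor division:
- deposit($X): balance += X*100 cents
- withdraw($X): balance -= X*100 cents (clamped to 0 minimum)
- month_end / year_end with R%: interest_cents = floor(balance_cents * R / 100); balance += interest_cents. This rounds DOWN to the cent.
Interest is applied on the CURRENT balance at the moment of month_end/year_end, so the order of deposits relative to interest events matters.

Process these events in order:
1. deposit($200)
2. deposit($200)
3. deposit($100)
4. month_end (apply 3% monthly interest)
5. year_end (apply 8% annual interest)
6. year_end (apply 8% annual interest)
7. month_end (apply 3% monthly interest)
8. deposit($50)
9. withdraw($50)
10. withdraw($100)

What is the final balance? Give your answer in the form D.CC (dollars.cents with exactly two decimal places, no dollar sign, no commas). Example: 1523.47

Answer: 518.71

Derivation:
After 1 (deposit($200)): balance=$200.00 total_interest=$0.00
After 2 (deposit($200)): balance=$400.00 total_interest=$0.00
After 3 (deposit($100)): balance=$500.00 total_interest=$0.00
After 4 (month_end (apply 3% monthly interest)): balance=$515.00 total_interest=$15.00
After 5 (year_end (apply 8% annual interest)): balance=$556.20 total_interest=$56.20
After 6 (year_end (apply 8% annual interest)): balance=$600.69 total_interest=$100.69
After 7 (month_end (apply 3% monthly interest)): balance=$618.71 total_interest=$118.71
After 8 (deposit($50)): balance=$668.71 total_interest=$118.71
After 9 (withdraw($50)): balance=$618.71 total_interest=$118.71
After 10 (withdraw($100)): balance=$518.71 total_interest=$118.71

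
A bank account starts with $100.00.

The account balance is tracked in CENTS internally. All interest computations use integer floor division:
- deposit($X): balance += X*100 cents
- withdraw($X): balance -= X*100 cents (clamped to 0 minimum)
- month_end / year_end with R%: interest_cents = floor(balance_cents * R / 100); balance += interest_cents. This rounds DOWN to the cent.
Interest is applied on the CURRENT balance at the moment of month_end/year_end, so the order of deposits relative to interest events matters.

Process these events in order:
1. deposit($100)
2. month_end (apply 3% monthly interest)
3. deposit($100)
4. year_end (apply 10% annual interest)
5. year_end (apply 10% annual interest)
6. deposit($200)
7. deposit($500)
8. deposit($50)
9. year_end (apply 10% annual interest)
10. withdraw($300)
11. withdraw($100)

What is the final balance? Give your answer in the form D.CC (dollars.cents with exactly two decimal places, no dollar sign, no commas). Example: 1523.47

Answer: 832.28

Derivation:
After 1 (deposit($100)): balance=$200.00 total_interest=$0.00
After 2 (month_end (apply 3% monthly interest)): balance=$206.00 total_interest=$6.00
After 3 (deposit($100)): balance=$306.00 total_interest=$6.00
After 4 (year_end (apply 10% annual interest)): balance=$336.60 total_interest=$36.60
After 5 (year_end (apply 10% annual interest)): balance=$370.26 total_interest=$70.26
After 6 (deposit($200)): balance=$570.26 total_interest=$70.26
After 7 (deposit($500)): balance=$1070.26 total_interest=$70.26
After 8 (deposit($50)): balance=$1120.26 total_interest=$70.26
After 9 (year_end (apply 10% annual interest)): balance=$1232.28 total_interest=$182.28
After 10 (withdraw($300)): balance=$932.28 total_interest=$182.28
After 11 (withdraw($100)): balance=$832.28 total_interest=$182.28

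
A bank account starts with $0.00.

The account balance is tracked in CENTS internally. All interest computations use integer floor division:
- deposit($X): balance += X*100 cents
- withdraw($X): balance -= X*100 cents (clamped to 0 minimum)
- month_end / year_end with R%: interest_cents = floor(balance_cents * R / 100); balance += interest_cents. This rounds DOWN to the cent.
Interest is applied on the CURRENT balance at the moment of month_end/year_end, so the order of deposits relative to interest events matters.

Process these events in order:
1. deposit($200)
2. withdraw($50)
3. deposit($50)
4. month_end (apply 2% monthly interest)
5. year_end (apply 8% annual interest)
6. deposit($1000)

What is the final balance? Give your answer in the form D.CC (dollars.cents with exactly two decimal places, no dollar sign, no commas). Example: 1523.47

After 1 (deposit($200)): balance=$200.00 total_interest=$0.00
After 2 (withdraw($50)): balance=$150.00 total_interest=$0.00
After 3 (deposit($50)): balance=$200.00 total_interest=$0.00
After 4 (month_end (apply 2% monthly interest)): balance=$204.00 total_interest=$4.00
After 5 (year_end (apply 8% annual interest)): balance=$220.32 total_interest=$20.32
After 6 (deposit($1000)): balance=$1220.32 total_interest=$20.32

Answer: 1220.32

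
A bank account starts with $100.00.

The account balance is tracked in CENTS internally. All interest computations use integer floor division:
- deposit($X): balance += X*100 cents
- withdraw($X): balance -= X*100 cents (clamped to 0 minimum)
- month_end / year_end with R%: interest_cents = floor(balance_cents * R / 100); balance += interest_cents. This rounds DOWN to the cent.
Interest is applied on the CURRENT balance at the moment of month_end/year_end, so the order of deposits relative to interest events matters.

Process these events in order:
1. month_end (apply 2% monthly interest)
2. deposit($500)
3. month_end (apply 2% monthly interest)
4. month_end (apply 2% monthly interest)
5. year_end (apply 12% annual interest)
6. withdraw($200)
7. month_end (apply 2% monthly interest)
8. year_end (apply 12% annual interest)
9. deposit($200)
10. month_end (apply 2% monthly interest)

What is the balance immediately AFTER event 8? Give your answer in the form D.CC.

Answer: 572.86

Derivation:
After 1 (month_end (apply 2% monthly interest)): balance=$102.00 total_interest=$2.00
After 2 (deposit($500)): balance=$602.00 total_interest=$2.00
After 3 (month_end (apply 2% monthly interest)): balance=$614.04 total_interest=$14.04
After 4 (month_end (apply 2% monthly interest)): balance=$626.32 total_interest=$26.32
After 5 (year_end (apply 12% annual interest)): balance=$701.47 total_interest=$101.47
After 6 (withdraw($200)): balance=$501.47 total_interest=$101.47
After 7 (month_end (apply 2% monthly interest)): balance=$511.49 total_interest=$111.49
After 8 (year_end (apply 12% annual interest)): balance=$572.86 total_interest=$172.86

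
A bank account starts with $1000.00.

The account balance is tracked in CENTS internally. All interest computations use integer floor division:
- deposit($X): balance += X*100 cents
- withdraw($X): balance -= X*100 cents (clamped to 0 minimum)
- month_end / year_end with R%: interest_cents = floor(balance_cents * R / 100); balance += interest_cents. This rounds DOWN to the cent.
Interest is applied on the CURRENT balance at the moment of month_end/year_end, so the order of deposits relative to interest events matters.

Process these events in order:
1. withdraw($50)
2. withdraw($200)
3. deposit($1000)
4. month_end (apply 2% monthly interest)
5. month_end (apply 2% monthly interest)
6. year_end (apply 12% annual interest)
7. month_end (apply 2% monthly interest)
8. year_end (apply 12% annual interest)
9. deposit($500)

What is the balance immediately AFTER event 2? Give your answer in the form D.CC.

After 1 (withdraw($50)): balance=$950.00 total_interest=$0.00
After 2 (withdraw($200)): balance=$750.00 total_interest=$0.00

Answer: 750.00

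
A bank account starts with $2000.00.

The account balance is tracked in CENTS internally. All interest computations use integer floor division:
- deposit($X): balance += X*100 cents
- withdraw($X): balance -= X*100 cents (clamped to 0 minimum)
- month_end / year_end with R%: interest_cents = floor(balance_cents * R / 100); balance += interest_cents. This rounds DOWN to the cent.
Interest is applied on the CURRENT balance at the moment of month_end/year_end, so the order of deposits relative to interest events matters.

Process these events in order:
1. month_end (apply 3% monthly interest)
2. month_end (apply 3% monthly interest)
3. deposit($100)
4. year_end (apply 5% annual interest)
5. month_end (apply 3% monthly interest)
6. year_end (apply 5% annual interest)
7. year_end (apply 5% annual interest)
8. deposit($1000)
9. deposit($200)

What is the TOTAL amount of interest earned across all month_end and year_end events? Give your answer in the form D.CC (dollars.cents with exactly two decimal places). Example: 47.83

Answer: 549.16

Derivation:
After 1 (month_end (apply 3% monthly interest)): balance=$2060.00 total_interest=$60.00
After 2 (month_end (apply 3% monthly interest)): balance=$2121.80 total_interest=$121.80
After 3 (deposit($100)): balance=$2221.80 total_interest=$121.80
After 4 (year_end (apply 5% annual interest)): balance=$2332.89 total_interest=$232.89
After 5 (month_end (apply 3% monthly interest)): balance=$2402.87 total_interest=$302.87
After 6 (year_end (apply 5% annual interest)): balance=$2523.01 total_interest=$423.01
After 7 (year_end (apply 5% annual interest)): balance=$2649.16 total_interest=$549.16
After 8 (deposit($1000)): balance=$3649.16 total_interest=$549.16
After 9 (deposit($200)): balance=$3849.16 total_interest=$549.16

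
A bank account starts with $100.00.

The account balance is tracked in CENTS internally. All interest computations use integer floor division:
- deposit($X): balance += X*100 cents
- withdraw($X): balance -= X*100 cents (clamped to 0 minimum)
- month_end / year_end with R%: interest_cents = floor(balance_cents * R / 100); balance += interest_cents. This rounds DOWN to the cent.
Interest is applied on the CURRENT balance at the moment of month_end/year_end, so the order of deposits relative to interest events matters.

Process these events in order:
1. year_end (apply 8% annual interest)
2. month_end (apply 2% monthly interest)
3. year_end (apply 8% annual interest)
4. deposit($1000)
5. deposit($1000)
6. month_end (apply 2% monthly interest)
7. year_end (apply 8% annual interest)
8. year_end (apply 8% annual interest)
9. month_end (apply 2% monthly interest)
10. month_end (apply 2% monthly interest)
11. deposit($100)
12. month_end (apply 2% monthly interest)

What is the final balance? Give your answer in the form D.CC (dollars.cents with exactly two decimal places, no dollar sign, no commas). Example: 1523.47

Answer: 2777.25

Derivation:
After 1 (year_end (apply 8% annual interest)): balance=$108.00 total_interest=$8.00
After 2 (month_end (apply 2% monthly interest)): balance=$110.16 total_interest=$10.16
After 3 (year_end (apply 8% annual interest)): balance=$118.97 total_interest=$18.97
After 4 (deposit($1000)): balance=$1118.97 total_interest=$18.97
After 5 (deposit($1000)): balance=$2118.97 total_interest=$18.97
After 6 (month_end (apply 2% monthly interest)): balance=$2161.34 total_interest=$61.34
After 7 (year_end (apply 8% annual interest)): balance=$2334.24 total_interest=$234.24
After 8 (year_end (apply 8% annual interest)): balance=$2520.97 total_interest=$420.97
After 9 (month_end (apply 2% monthly interest)): balance=$2571.38 total_interest=$471.38
After 10 (month_end (apply 2% monthly interest)): balance=$2622.80 total_interest=$522.80
After 11 (deposit($100)): balance=$2722.80 total_interest=$522.80
After 12 (month_end (apply 2% monthly interest)): balance=$2777.25 total_interest=$577.25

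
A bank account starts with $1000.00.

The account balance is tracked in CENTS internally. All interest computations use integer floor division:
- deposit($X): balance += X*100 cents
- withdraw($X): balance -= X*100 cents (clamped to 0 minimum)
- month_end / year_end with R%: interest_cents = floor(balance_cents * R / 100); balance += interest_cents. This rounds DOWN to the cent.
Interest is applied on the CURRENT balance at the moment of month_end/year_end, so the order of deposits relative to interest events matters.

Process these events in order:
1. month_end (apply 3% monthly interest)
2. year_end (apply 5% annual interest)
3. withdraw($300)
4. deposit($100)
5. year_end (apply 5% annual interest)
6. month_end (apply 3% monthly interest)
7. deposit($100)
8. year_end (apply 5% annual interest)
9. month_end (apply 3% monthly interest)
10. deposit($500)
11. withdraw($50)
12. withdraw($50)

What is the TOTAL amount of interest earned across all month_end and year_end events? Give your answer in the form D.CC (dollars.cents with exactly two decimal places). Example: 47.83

After 1 (month_end (apply 3% monthly interest)): balance=$1030.00 total_interest=$30.00
After 2 (year_end (apply 5% annual interest)): balance=$1081.50 total_interest=$81.50
After 3 (withdraw($300)): balance=$781.50 total_interest=$81.50
After 4 (deposit($100)): balance=$881.50 total_interest=$81.50
After 5 (year_end (apply 5% annual interest)): balance=$925.57 total_interest=$125.57
After 6 (month_end (apply 3% monthly interest)): balance=$953.33 total_interest=$153.33
After 7 (deposit($100)): balance=$1053.33 total_interest=$153.33
After 8 (year_end (apply 5% annual interest)): balance=$1105.99 total_interest=$205.99
After 9 (month_end (apply 3% monthly interest)): balance=$1139.16 total_interest=$239.16
After 10 (deposit($500)): balance=$1639.16 total_interest=$239.16
After 11 (withdraw($50)): balance=$1589.16 total_interest=$239.16
After 12 (withdraw($50)): balance=$1539.16 total_interest=$239.16

Answer: 239.16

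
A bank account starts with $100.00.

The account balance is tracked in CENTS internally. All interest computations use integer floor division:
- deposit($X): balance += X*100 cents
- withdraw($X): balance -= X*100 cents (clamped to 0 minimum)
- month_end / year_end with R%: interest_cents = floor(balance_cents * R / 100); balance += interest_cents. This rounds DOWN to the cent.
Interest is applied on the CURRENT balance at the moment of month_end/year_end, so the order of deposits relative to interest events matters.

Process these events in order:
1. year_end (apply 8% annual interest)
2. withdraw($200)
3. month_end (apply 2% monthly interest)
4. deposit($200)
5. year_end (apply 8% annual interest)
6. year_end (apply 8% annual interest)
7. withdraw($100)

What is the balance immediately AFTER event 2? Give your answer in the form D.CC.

Answer: 0.00

Derivation:
After 1 (year_end (apply 8% annual interest)): balance=$108.00 total_interest=$8.00
After 2 (withdraw($200)): balance=$0.00 total_interest=$8.00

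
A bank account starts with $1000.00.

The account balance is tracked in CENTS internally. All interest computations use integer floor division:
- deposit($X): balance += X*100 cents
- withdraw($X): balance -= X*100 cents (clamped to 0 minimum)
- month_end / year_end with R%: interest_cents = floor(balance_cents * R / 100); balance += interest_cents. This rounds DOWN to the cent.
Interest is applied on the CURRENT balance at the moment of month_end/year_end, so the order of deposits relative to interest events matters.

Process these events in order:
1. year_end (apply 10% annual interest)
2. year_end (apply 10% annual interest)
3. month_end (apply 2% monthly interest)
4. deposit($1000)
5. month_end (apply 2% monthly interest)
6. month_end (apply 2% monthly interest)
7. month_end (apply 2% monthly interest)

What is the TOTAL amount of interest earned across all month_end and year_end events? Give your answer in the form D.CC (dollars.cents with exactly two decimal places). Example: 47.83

Answer: 370.93

Derivation:
After 1 (year_end (apply 10% annual interest)): balance=$1100.00 total_interest=$100.00
After 2 (year_end (apply 10% annual interest)): balance=$1210.00 total_interest=$210.00
After 3 (month_end (apply 2% monthly interest)): balance=$1234.20 total_interest=$234.20
After 4 (deposit($1000)): balance=$2234.20 total_interest=$234.20
After 5 (month_end (apply 2% monthly interest)): balance=$2278.88 total_interest=$278.88
After 6 (month_end (apply 2% monthly interest)): balance=$2324.45 total_interest=$324.45
After 7 (month_end (apply 2% monthly interest)): balance=$2370.93 total_interest=$370.93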